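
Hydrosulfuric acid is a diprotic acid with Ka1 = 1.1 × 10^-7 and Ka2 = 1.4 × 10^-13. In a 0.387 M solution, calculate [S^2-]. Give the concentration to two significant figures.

First ionization gives [H+] ≈ [HS-] = 2.06 × 10^-4 M.
Second step: Ka2 = [H+][S^2-]/[HS-] ≈ [S^2-] (since [H+] ≈ [HS-]).
So [S^2-] ≈ Ka2.

1.4 × 10^-13 M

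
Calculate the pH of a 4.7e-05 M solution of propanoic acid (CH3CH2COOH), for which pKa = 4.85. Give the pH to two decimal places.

pH = 4.71

CH3CH2COOH ⇌ CH3CH2COO- + H+
Ka = 10^(−4.85) = 1.41 × 10^-5
Ka = x²/(4.7e-05 − x) = 1.41 × 10^-5
The 5% rule fails; solving x² + Ka·x − Ka·C₀ = 0 exactly:
x = (−Ka + √(Ka² + 4·Ka·C₀))/2 = 1.96 × 10^-5 M
pH = −log[H+] = −log(1.96 × 10^-5) = 4.71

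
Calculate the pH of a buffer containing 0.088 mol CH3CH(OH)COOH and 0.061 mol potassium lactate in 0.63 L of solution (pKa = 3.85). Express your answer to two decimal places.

pH = 3.69

Henderson–Hasselbalch: pH = pKa + log([CH3CH(OH)COO-]/[CH3CH(OH)COOH]) = 3.85 + log(0.061/0.088)
pH = 3.85 + (-0.159) = 3.69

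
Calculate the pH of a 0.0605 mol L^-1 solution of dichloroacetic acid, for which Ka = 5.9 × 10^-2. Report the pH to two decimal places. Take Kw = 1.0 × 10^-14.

Cl2CHCOOH ⇌ Cl2CHCOO- + H+
From the ICE table, Ka = x²/(0.0605 − x) = 5.9 × 10^-2.
Here C₀/Ka ≈ 1.03, so the small-x approximation fails. Use the quadratic:
x = [−0.059 + √(0.059² + 0.0143)]/2 = 3.71 × 10^-2 M
pH = −log(3.71 × 10^-2) = 1.43

pH = 1.43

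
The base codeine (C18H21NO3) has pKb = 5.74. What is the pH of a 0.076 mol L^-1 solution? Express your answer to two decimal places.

C18H21NO3 + H2O ⇌ C18H22NO3+ + OH-
Kb = 10^(−5.74) = 1.82 × 10^-6
From the ICE table, Kb = [OH-]²/(0.076 − [OH-]) = 1.82 × 10^-6.
Neglecting [OH-] in the denominator: [OH-] = √(1.82 × 10^-6 × 0.076) = 3.72 × 10^-4 M
([OH-]/C₀ = 0.49% < 5%, so the approximation holds.)
pOH = 3.43, so pH = 14.00 − pOH = 10.57

pH = 10.57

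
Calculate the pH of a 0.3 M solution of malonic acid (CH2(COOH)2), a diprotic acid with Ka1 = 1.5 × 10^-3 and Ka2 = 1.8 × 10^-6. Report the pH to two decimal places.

Since Ka1 ≫ Ka2, the first ionization dominates [H+].
Ka1 = x²/(0.3 − x) = 1.5 × 10^-3
Solving the quadratic: x = (−Ka1 + √(Ka1² + 4·Ka1·C₀))/2 = 2.05 × 10^-2 M
pH = −log(2.05 × 10^-2) = 1.69

pH = 1.69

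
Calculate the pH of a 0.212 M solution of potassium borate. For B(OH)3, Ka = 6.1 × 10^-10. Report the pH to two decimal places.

pH = 11.27

B(OH)4- is the conjugate base of the weak acid B(OH)3.
Kb = Kw/Ka = 1.0×10^-14 / 6.1 × 10^-10 = 1.64 × 10^-5
Kb = x²/(0.212 − x) = 1.64 × 10^-5
Assume x ≪ 0.212: x ≈ √(1.64 × 10^-5 × 0.212) = 1.86 × 10^-3 M
Check: 0.88% ionized — well under 5%, approximation valid.
pOH = −log(1.86 × 10^-3) = 2.73; pH = 14.00 − 2.73 = 11.27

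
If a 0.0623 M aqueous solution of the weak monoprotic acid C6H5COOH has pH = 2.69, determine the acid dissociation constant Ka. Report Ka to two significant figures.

Ka = 6.9 × 10^-5

[H+] = 10^(-2.69) = 2.04 × 10^-3 M
At equilibrium [HA] = 0.0623 − 2.04 × 10^-3 = 6.03 × 10^-2 M
Ka = [H+][A-]/[HA] = (2.04 × 10^-3)² / 6.03 × 10^-2 = 6.9 × 10^-5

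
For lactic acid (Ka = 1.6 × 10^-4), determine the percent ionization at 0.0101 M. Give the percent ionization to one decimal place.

11.8%

CH3CH(OH)COOH ⇌ CH3CH(OH)COO- + H+; let x = [H+] at equilibrium.
Ka = x²/(C₀ − x); solving the quadratic gives x = 1.19 × 10^-3 M.
Fraction ionized = 1.19 × 10^-3 / 0.0101 = 0.1178 → 11.8%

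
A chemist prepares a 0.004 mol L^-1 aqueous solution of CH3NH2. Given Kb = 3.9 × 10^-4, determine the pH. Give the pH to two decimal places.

CH3NH2 + H2O ⇌ CH3NH3+ + OH-
Kb = [OH-]²/(0.004 − [OH-]) = 3.9 × 10^-4
[OH-] is not negligible relative to C₀; solve [OH-]² + 0.00039·[OH-] − 1.56e-06 = 0.
[OH-] = [−0.00039 + √(0.00039² + 6.24e-06)]/2 = 1.07 × 10^-3 M
pOH = −log(1.07 × 10^-3) = 2.97; pH = 14.00 − 2.97 = 11.03

pH = 11.03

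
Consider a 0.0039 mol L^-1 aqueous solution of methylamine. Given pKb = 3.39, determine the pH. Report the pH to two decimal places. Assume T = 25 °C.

pH = 11.03

CH3NH2 + H2O ⇌ CH3NH3+ + OH-
Kb = 10^(−3.39) = 4.07 × 10^-4
Let x = [OH-] at equilibrium. Kb = x²/(0.0039 − x).
Here C₀/Kb ≈ 9.58, so the small-x approximation fails. Use the quadratic:
x = [−0.000407 + √(0.000407² + 6.35e-06)]/2 = 1.07 × 10^-3 M
pOH = −log(1.07 × 10^-3) = 2.97; pH = 14.00 − 2.97 = 11.03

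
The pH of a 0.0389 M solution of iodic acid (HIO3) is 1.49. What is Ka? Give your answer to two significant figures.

Ka = 1.6 × 10^-1

[H+] = 10^(-1.49) = 3.24 × 10^-2 M
At equilibrium [HA] = 0.0389 − 3.24 × 10^-2 = 6.50 × 10^-3 M
Ka = [H+][A-]/[HA] = (3.24 × 10^-2)² / 6.50 × 10^-3 = 1.6 × 10^-1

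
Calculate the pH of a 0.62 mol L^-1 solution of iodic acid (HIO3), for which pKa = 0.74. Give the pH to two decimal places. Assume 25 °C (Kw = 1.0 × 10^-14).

pH = 0.59

HIO3 ⇌ IO3- + H+
Ka = 10^(−0.74) = 1.82 × 10^-1
Let x = [H+] at equilibrium. Ka = x²/(0.62 − x).
x is not negligible relative to C₀; solve x² + 0.182·x − 0.113 = 0.
x = (−Ka + √(Ka² + 4·Ka·C₀))/2 = 2.57 × 10^-1 M
pH = −log[H+] = −log(2.57 × 10^-1) = 0.59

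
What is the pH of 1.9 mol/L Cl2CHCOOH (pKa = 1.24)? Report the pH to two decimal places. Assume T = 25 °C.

Cl2CHCOOH ⇌ Cl2CHCOO- + H+
Ka = 10^(−1.24) = 5.75 × 10^-2
From the ICE table, Ka = [H+]²/(1.9 − [H+]) = 5.75 × 10^-2.
Here C₀/Ka ≈ 33, so the small-[H+] approximation fails. Use the quadratic:
[H+] = [−0.0575 + √(0.0575² + 0.437)]/2 = 3.03 × 10^-1 M
pH = −log[H+] = −log(3.03 × 10^-1) = 0.52

pH = 0.52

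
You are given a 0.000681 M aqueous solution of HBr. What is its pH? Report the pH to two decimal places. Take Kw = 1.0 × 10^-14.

HBr is a strong acid and dissociates completely, so [H+] = 0.000681 M.
pH = -log(0.000681) = 3.17

pH = 3.17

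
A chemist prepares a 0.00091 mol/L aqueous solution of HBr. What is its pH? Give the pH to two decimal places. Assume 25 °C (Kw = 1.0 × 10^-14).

HBr is a strong acid and dissociates completely, so [H+] = 0.00091 M.
pH = -log(0.00091) = 3.04

pH = 3.04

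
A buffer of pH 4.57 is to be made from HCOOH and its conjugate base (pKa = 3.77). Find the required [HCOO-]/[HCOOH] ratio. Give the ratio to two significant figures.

ratio = 6.3

pH = pKa + log(r) ⇒ log(r) = 4.57 − 3.77 = +0.80
r = [HCOO-]/[HCOOH] = 10^(+0.80) = 6.31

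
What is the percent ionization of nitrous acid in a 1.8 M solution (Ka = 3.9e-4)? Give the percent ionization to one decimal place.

1.5%

HNO2 ⇌ NO2- + H+; let x = [H+] at equilibrium.
x ≈ √(Ka·C₀) = √(3.9 × 10^-4 × 1.8) = 2.65 × 10^-2 M
Fraction ionized = 2.65 × 10^-2 / 1.8 = 0.0147 → 1.5%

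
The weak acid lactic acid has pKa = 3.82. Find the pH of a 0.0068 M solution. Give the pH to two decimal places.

pH = 3.03

CH3CH(OH)COOH ⇌ CH3CH(OH)COO- + H+
Ka = 10^(−3.82) = 1.51 × 10^-4
Ka = [H+]²/(0.0068 − [H+]) = 1.51 × 10^-4
The 5% rule fails; solving [H+]² + Ka·[H+] − Ka·C₀ = 0 exactly:
[H+] = (−Ka + √(Ka² + 4·Ka·C₀))/2 = 9.41 × 10^-4 M
pH = −log(9.41 × 10^-4) = 3.03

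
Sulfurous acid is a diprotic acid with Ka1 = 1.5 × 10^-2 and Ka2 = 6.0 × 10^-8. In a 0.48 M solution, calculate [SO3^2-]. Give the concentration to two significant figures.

6.0 × 10^-8 M

First ionization gives [H+] ≈ [HSO3-] = 7.77 × 10^-2 M.
Second step: Ka2 = [H+][SO3^2-]/[HSO3-] ≈ [SO3^2-] (since [H+] ≈ [HSO3-]).
So [SO3^2-] ≈ Ka2.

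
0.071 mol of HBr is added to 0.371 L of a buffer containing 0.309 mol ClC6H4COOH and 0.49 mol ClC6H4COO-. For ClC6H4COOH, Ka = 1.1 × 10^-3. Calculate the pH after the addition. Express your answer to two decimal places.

After neutralization: n(ClC6H4COOH) = 0.38 mol, n(ClC6H4COO-) = 0.419 mol.
pKa = −log(1.1 × 10^-3) = 2.959
pH = pKa + log(n_ClC6H4COO-/n_ClC6H4COOH) = 2.959 + log(0.419/0.38) = 2.959 + (+0.042)

pH = 3.00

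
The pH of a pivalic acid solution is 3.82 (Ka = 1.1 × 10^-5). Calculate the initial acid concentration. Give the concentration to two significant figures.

C₀ = 2.2 × 10^-3 M

[H+] = 10^(-3.82) = 1.51 × 10^-4 M = x
Ka = x²/(C₀ − x) ⇒ C₀ = x + x²/Ka
C₀ = 1.51 × 10^-4 + (1.51 × 10^-4)²/(1.1 × 10^-5) = 2.22 × 10^-3 M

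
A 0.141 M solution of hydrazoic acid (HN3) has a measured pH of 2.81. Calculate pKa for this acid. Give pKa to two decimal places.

[H+] = 10^(-2.81) = 1.55 × 10^-3 M
At equilibrium [HA] = 0.141 − 1.55 × 10^-3 = 1.39 × 10^-1 M
Ka = [H+][A-]/[HA] = (1.55 × 10^-3)² / 1.39 × 10^-1 = 1.73 × 10^-5
pKa = -log(1.73 × 10^-5) = 4.76

pKa = 4.76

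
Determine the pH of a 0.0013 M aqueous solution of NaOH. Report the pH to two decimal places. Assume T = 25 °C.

pH = 11.11

NaOH is a strong base; [OH-] = 0.0013 M.
pOH = -log(0.0013) = 2.89
pH = 14.00 - 2.89 = 11.11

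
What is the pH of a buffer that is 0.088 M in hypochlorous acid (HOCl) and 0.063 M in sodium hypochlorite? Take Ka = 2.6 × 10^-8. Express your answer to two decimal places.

pKa = −log(2.6 × 10^-8) = 7.585
Using pH = pKa + log([base]/[acid]) with [base]/[acid] = 0.063/0.088:
pH = 7.585 + (-0.145) = 7.44

pH = 7.44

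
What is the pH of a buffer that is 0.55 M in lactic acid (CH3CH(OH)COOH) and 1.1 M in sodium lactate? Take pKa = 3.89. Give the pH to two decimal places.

pH = 4.19

Using pH = pKa + log([base]/[acid]) with [base]/[acid] = 1.1/0.55:
pH = 3.89 + (+0.301) = 4.19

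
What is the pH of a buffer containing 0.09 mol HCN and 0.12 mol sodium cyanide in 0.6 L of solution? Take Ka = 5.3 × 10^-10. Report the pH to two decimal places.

pKa = −log(5.3 × 10^-10) = 9.276
Using pH = pKa + log([base]/[acid]) with [base]/[acid] = 0.12/0.09:
pH = 9.276 + (+0.125) = 9.40

pH = 9.40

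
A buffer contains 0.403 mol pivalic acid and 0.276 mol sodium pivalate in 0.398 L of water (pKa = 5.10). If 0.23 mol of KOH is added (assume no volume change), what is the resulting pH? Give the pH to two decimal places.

pH = 5.57

After neutralization: n((CH3)3CCOOH) = 0.173 mol, n((CH3)3CCOO-) = 0.506 mol.
Henderson–Hasselbalch with mole ratio 0.506/0.173: pH = 5.10 + (+0.466)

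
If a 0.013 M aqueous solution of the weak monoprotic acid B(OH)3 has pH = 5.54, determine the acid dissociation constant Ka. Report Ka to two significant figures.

[H+] = 10^(-5.54) = 2.88 × 10^-6 M
At equilibrium [HA] = 0.013 − 2.88 × 10^-6 = 1.30 × 10^-2 M
Ka = [H+][A-]/[HA] = (2.88 × 10^-6)² / 1.30 × 10^-2 = 6.4 × 10^-10

Ka = 6.4 × 10^-10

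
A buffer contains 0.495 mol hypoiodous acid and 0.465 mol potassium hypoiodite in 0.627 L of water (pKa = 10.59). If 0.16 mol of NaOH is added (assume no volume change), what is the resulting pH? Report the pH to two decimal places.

OH- converts HOI to OI-: HOI → 0.335 mol, OI- → 0.625 mol.
Henderson–Hasselbalch with mole ratio 0.625/0.335: pH = 10.59 + (+0.271)

pH = 10.86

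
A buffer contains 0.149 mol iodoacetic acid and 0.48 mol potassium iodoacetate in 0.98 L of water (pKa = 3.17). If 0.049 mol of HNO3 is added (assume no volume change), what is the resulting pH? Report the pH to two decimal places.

pH = 3.51

Added H+ converts ICH2COO- to ICH2COOH: ICH2COOH → 0.198 mol, ICH2COO- → 0.431 mol.
pH = pKa + log([A⁻]/[HA]) = 3.17 + log(0.431/0.198) = 3.17 +0.338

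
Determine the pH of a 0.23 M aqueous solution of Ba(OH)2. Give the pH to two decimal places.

pH = 13.66

Ba(OH)2 is a strong base (each formula unit releases 2 OH-); [OH-] = 0.46 M.
pOH = -log(0.46) = 0.34
pH = 14.00 - 0.34 = 13.66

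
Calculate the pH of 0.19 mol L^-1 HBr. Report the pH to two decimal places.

HBr is a strong acid and dissociates completely, so [H+] = 0.19 M.
pH = -log(0.19) = 0.72

pH = 0.72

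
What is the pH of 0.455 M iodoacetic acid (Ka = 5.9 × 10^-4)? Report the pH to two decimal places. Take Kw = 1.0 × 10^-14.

ICH2COOH ⇌ ICH2COO- + H+
Let x = [H+] at equilibrium. Ka = x²/(0.455 − x).
Neglecting x in the denominator: x = √(5.9 × 10^-4 × 0.455) = 1.64 × 10^-2 M
(x/C₀ = 3.6% < 5%, so the approximation holds.)
pH = −log(1.64 × 10^-2) = 1.79

pH = 1.79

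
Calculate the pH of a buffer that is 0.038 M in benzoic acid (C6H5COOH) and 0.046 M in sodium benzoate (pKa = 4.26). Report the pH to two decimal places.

Using pH = pKa + log([base]/[acid]) with [base]/[acid] = 0.046/0.038:
pH = 4.26 + (+0.083) = 4.34

pH = 4.34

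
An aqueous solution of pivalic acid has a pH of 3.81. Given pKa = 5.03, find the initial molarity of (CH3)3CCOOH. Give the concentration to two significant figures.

C₀ = 2.7 × 10^-3 M

[H+] = 10^(-3.81) = 1.55 × 10^-4 M = x
Ka = 10^(−5.03) = 9.33 × 10^-6
Ka = x²/(C₀ − x) ⇒ C₀ = x + x²/Ka
C₀ = 1.55 × 10^-4 + (1.55 × 10^-4)²/(9.33 × 10^-6) = 2.73 × 10^-3 M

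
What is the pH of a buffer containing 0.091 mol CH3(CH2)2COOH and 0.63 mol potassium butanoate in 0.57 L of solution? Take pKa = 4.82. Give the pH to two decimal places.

pH = 5.66

Using pH = pKa + log([base]/[acid]) with [base]/[acid] = 0.63/0.091:
pH = 4.82 + (+0.840) = 5.66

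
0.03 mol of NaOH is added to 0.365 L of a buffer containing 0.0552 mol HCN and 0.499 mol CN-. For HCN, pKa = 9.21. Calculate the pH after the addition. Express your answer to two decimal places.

OH- converts HCN to CN-: HCN → 0.0252 mol, CN- → 0.529 mol.
Henderson–Hasselbalch with mole ratio 0.529/0.0252: pH = 9.21 + (+1.322)

pH = 10.53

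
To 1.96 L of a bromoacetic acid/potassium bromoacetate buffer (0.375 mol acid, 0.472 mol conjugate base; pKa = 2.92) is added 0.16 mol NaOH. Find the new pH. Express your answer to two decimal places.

pH = 3.39

OH- converts BrCH2COOH to BrCH2COO-: BrCH2COOH → 0.215 mol, BrCH2COO- → 0.632 mol.
Henderson–Hasselbalch with mole ratio 0.632/0.215: pH = 2.92 + (+0.468)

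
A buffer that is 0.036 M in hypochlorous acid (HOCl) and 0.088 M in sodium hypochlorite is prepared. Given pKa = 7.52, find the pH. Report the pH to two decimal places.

Henderson–Hasselbalch: pH = pKa + log([OCl-]/[HOCl]) = 7.52 + log(0.088/0.036)
pH = 7.52 + (+0.388) = 7.91

pH = 7.91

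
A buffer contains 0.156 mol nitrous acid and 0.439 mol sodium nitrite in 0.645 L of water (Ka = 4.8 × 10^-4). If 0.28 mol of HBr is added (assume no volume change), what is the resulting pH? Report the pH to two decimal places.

pH = 2.88

Added H+ converts NO2- to HNO2: HNO2 → 0.436 mol, NO2- → 0.159 mol.
pKa = −log(4.8 × 10^-4) = 3.319
pH = pKa + log([A⁻]/[HA]) = 3.319 + log(0.159/0.436) = 3.319 -0.438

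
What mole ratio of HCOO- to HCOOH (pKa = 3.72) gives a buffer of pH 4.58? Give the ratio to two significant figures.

pH = pKa + log(r) ⇒ log(r) = 4.58 − 3.72 = +0.86
r = [HCOO-]/[HCOOH] = 10^(+0.86) = 7.24

ratio = 7.2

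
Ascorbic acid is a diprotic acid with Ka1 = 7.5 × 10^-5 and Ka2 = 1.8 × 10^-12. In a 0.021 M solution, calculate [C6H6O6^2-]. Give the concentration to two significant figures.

First ionization gives [H+] ≈ [HC6H6O6-] = 1.22 × 10^-3 M.
Second step: Ka2 = [H+][C6H6O6^2-]/[HC6H6O6-] ≈ [C6H6O6^2-] (since [H+] ≈ [HC6H6O6-]).
So [C6H6O6^2-] ≈ Ka2.

1.8 × 10^-12 M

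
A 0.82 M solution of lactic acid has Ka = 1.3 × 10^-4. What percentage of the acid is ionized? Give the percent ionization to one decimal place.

CH3CH(OH)COOH ⇌ CH3CH(OH)COO- + H+; let x = [H+] at equilibrium.
x ≈ √(Ka·C₀) = √(1.3 × 10^-4 × 0.82) = 1.03 × 10^-2 M
Fraction ionized = 1.03 × 10^-2 / 0.82 = 0.0126 → 1.3%

1.3%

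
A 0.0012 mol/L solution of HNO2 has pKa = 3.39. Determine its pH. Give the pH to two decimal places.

HNO2 ⇌ NO2- + H+
Ka = 10^(−3.39) = 4.07 × 10^-4
Ka = [H+]²/(0.0012 − [H+]) = 4.07 × 10^-4
[H+] is not negligible relative to C₀; solve [H+]² + 0.000407·[H+] − 4.88e-07 = 0.
[H+] = (−Ka + √(Ka² + 4·Ka·C₀))/2 = 5.24 × 10^-4 M
pH = −log(5.24 × 10^-4) = 3.28

pH = 3.28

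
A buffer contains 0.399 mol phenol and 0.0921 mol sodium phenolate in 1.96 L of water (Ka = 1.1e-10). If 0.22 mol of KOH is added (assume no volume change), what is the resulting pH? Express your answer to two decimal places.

OH- converts C6H5OH to C6H5O-: C6H5OH → 0.179 mol, C6H5O- → 0.312 mol.
pKa = −log(1.1 × 10^-10) = 9.959
pH = pKa + log([A⁻]/[HA]) = 9.959 + log(0.312/0.179) = 9.959 +0.241

pH = 10.20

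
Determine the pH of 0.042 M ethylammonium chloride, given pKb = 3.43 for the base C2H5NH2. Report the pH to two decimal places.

C2H5NH3+ is the conjugate acid of the weak base C2H5NH2.
Kb = 10^(−3.43) = 3.72 × 10^-4
Ka = Kw/Kb = 1.0×10^-14 / 3.72 × 10^-4 = 2.69 × 10^-11
From the ICE table, Ka = x²/(0.042 − x) = 2.69 × 10^-11.
Assume x ≪ 0.042: x ≈ √(2.69 × 10^-11 × 0.042) = 1.06 × 10^-6 M
Check: 0.0025% ionized — well under 5%, approximation valid.
pH = −log(1.06 × 10^-6) = 5.97

pH = 5.97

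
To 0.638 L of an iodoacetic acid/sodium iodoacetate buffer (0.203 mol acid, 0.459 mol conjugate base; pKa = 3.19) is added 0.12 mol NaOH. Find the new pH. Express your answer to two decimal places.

OH- converts ICH2COOH to ICH2COO-: ICH2COOH → 0.083 mol, ICH2COO- → 0.579 mol.
pH = pKa + log([A⁻]/[HA]) = 3.19 + log(0.579/0.083) = 3.19 +0.844

pH = 4.03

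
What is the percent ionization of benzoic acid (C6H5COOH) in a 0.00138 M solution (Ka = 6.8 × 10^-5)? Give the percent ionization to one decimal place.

C6H5COOH ⇌ C6H5COO- + H+; let x = [H+] at equilibrium.
Solve x² + 6.8e-05x − 9.38e-08 = 0 → x = 2.74 × 10^-4 M
% ionization = x/C₀ × 100% = 2.74 × 10^-4/0.00138 × 100% = 19.9%

19.9%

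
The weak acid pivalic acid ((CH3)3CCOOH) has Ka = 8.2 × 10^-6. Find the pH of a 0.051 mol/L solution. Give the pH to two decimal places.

(CH3)3CCOOH ⇌ (CH3)3CCOO- + H+
From the ICE table, Ka = [H+]²/(0.051 − [H+]) = 8.2 × 10^-6.
Neglecting [H+] in the denominator: [H+] = √(8.2 × 10^-6 × 0.051) = 6.47 × 10^-4 M
Check: 1.3% ionized — well under 5%, approximation valid.
pH = −log(6.47 × 10^-4) = 3.19

pH = 3.19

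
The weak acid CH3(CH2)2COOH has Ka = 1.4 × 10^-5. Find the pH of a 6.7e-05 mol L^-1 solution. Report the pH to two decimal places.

pH = 4.61

CH3(CH2)2COOH ⇌ CH3(CH2)2COO- + H+
Ka = [H+]²/(6.7e-05 − [H+]) = 1.4 × 10^-5
[H+] is not negligible relative to C₀; solve [H+]² + 1.4e-05·[H+] − 9.38e-10 = 0.
[H+] = (−Ka + √(Ka² + 4·Ka·C₀))/2 = 2.44 × 10^-5 M
pH = −log(2.44 × 10^-5) = 4.61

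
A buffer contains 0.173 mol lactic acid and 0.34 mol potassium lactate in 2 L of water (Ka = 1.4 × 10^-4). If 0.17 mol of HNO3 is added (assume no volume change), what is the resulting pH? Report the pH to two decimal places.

pH = 3.55

After neutralization: n(CH3CH(OH)COOH) = 0.343 mol, n(CH3CH(OH)COO-) = 0.17 mol.
pKa = −log(1.4 × 10^-4) = 3.854
pH = pKa + log([A⁻]/[HA]) = 3.854 + log(0.17/0.343) = 3.854 -0.305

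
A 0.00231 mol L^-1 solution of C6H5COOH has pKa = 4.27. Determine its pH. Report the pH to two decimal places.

C6H5COOH ⇌ C6H5COO- + H+
Ka = 10^(−4.27) = 5.37 × 10^-5
Ka = [H+]²/(0.00231 − [H+]) = 5.37 × 10^-5
[H+] is not negligible relative to C₀; solve [H+]² + 5.37e-05·[H+] − 1.24e-07 = 0.
[H+] = [−5.37e-05 + √(5.37e-05² + 4.96e-07)]/2 = 3.26 × 10^-4 M
pH = −log[H+] = −log(3.26 × 10^-4) = 3.49

pH = 3.49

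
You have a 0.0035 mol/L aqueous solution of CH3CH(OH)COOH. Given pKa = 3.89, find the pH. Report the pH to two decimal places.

pH = 3.21

CH3CH(OH)COOH ⇌ CH3CH(OH)COO- + H+
Ka = 10^(−3.89) = 1.29 × 10^-4
From the ICE table, Ka = x²/(0.0035 − x) = 1.29 × 10^-4.
The 5% rule fails; solving x² + Ka·x − Ka·C₀ = 0 exactly:
x = [−0.000129 + √(0.000129² + 1.81e-06)]/2 = 6.11 × 10^-4 M
pH = −log(6.11 × 10^-4) = 3.21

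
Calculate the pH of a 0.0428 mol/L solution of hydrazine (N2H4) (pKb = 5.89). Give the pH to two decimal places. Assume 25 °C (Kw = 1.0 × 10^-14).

pH = 10.37

N2H4 + H2O ⇌ N2H5+ + OH-
Kb = 10^(−5.89) = 1.29 × 10^-6
From the ICE table, Kb = [OH-]²/(0.0428 − [OH-]) = 1.29 × 10^-6.
Assume [OH-] ≪ 0.0428: [OH-] ≈ √(1.29 × 10^-6 × 0.0428) = 2.35 × 10^-4 M
pOH = 3.63, so pH = 14.00 − pOH = 10.37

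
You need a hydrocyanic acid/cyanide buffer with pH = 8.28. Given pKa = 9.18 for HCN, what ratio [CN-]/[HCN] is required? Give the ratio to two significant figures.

ratio = 0.13

pH = pKa + log(r) ⇒ log(r) = 8.28 − 9.18 = -0.90
r = [CN-]/[HCN] = 10^(-0.90) = 0.126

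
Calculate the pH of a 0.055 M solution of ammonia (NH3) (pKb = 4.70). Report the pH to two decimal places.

NH3 + H2O ⇌ NH4+ + OH-
Kb = 10^(−4.70) = 2.00 × 10^-5
From the ICE table, Kb = [OH-]²/(0.055 − [OH-]) = 2.00 × 10^-5.
Assume [OH-] ≪ 0.055: [OH-] ≈ √(2.00 × 10^-5 × 0.055) = 1.05 × 10^-3 M
pOH = 2.98, so pH = 14.00 − pOH = 11.02

pH = 11.02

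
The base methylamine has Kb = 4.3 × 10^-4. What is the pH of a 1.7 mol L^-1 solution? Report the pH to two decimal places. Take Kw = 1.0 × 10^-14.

CH3NH2 + H2O ⇌ CH3NH3+ + OH-
Let x = [OH-] at equilibrium. Kb = x²/(1.7 − x).
Assume x ≪ 1.7: x ≈ √(4.3 × 10^-4 × 1.7) = 2.70 × 10^-2 M
Check: 1.6% ionized — well under 5%, approximation valid.
pOH = 1.57, so pH = 14.00 − pOH = 12.43

pH = 12.43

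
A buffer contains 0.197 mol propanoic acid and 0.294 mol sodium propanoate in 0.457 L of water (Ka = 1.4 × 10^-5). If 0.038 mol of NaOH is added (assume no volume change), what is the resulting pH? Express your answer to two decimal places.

After neutralization: n(CH3CH2COOH) = 0.159 mol, n(CH3CH2COO-) = 0.332 mol.
pKa = −log(1.4 × 10^-5) = 4.854
Henderson–Hasselbalch with mole ratio 0.332/0.159: pH = 4.854 + (+0.320)

pH = 5.17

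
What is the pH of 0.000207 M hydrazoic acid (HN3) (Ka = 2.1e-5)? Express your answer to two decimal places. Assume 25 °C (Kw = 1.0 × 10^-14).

HN3 ⇌ N3- + H+
Ka = x²/(0.000207 − x) = 2.1 × 10^-5
Here C₀/Ka ≈ 9.86, so the small-x approximation fails. Use the quadratic:
x = (−Ka + √(Ka² + 4·Ka·C₀))/2 = 5.63 × 10^-5 M
pH = −log[H+] = −log(5.63 × 10^-5) = 4.25

pH = 4.25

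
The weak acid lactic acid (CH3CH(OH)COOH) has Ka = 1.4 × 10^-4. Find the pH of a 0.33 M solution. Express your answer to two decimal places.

CH3CH(OH)COOH ⇌ CH3CH(OH)COO- + H+
Let x = [H+] at equilibrium. Ka = x²/(0.33 − x).
Neglecting x in the denominator: x = √(1.4 × 10^-4 × 0.33) = 6.80 × 10^-3 M
(x/C₀ = 2.1% < 5%, so the approximation holds.)
pH = −log[H+] = −log(6.80 × 10^-3) = 2.17

pH = 2.17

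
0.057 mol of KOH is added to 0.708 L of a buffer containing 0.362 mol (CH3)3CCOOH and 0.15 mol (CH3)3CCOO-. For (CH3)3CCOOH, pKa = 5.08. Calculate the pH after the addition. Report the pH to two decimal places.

OH- converts (CH3)3CCOOH to (CH3)3CCOO-: (CH3)3CCOOH → 0.305 mol, (CH3)3CCOO- → 0.207 mol.
pH = pKa + log([A⁻]/[HA]) = 5.08 + log(0.207/0.305) = 5.08 -0.168

pH = 4.91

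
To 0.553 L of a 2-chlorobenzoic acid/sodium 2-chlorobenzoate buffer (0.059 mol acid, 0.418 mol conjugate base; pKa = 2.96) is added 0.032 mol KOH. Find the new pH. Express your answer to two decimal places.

OH- converts ClC6H4COOH to ClC6H4COO-: ClC6H4COOH → 0.027 mol, ClC6H4COO- → 0.45 mol.
Henderson–Hasselbalch with mole ratio 0.45/0.027: pH = 2.96 + (+1.222)

pH = 4.18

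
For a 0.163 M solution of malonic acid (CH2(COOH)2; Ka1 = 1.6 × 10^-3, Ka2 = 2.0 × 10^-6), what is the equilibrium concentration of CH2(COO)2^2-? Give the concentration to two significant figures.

2.0 × 10^-6 M

First ionization gives [H+] ≈ [CH2(COOH)COO-] = 1.54 × 10^-2 M.
Second step: Ka2 = [H+][CH2(COO)2^2-]/[CH2(COOH)COO-] ≈ [CH2(COO)2^2-] (since [H+] ≈ [CH2(COOH)COO-]).
So [CH2(COO)2^2-] ≈ Ka2.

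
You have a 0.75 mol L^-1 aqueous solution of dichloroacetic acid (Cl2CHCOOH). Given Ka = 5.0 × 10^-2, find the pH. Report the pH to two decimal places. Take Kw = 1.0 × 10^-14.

Cl2CHCOOH ⇌ Cl2CHCOO- + H+
From the ICE table, Ka = [H+]²/(0.75 − [H+]) = 5.0 × 10^-2.
Here C₀/Ka ≈ 15, so the small-[H+] approximation fails. Use the quadratic:
[H+] = [−0.05 + √(0.05² + 0.15)]/2 = 1.70 × 10^-1 M
pH = −log(1.70 × 10^-1) = 0.77

pH = 0.77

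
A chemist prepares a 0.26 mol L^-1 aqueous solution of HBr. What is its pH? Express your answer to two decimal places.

HBr is a strong acid and dissociates completely, so [H+] = 0.26 M.
pH = -log(0.26) = 0.59

pH = 0.59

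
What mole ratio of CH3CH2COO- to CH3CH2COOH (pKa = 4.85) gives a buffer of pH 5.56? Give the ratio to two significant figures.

ratio = 5.1

pH = pKa + log(r) ⇒ log(r) = 5.56 − 4.85 = +0.71
r = [CH3CH2COO-]/[CH3CH2COOH] = 10^(+0.71) = 5.13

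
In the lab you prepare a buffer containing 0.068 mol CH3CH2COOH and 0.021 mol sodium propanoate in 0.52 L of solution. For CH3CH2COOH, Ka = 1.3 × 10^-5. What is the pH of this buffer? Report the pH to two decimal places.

pH = 4.38

pKa = −log(1.3 × 10^-5) = 4.886
Henderson–Hasselbalch: pH = pKa + log([CH3CH2COO-]/[CH3CH2COOH]) = 4.886 + log(0.021/0.068)
pH = 4.886 + (-0.510) = 4.38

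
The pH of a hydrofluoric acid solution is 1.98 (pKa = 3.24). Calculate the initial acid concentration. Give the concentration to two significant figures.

C₀ = 2.0 × 10^-1 M

[H+] = 10^(-1.98) = 1.05 × 10^-2 M = x
Ka = 10^(−3.24) = 5.75 × 10^-4
Ka = x²/(C₀ − x) ⇒ C₀ = x + x²/Ka
C₀ = 1.05 × 10^-2 + (1.05 × 10^-2)²/(5.75 × 10^-4) = 2.02 × 10^-1 M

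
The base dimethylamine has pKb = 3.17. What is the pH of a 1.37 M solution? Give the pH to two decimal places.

(CH3)2NH + H2O ⇌ (CH3)2NH2+ + OH-
Kb = 10^(−3.17) = 6.76 × 10^-4
From the ICE table, Kb = x²/(1.37 − x) = 6.76 × 10^-4.
Assume x ≪ 1.37: x ≈ √(6.76 × 10^-4 × 1.37) = 3.04 × 10^-2 M
Check: 2.2% ionized — well under 5%, approximation valid.
pOH = −log(3.04 × 10^-2) = 1.52; pH = 14.00 − 1.52 = 12.48

pH = 12.48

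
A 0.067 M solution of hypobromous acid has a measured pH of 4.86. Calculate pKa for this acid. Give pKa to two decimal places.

pKa = 8.55

[H+] = 10^(-4.86) = 1.38 × 10^-5 M
At equilibrium [HA] = 0.067 − 1.38 × 10^-5 = 6.70 × 10^-2 M
Ka = [H+][A-]/[HA] = (1.38 × 10^-5)² / 6.70 × 10^-2 = 2.84 × 10^-9
pKa = -log(2.84 × 10^-9) = 8.55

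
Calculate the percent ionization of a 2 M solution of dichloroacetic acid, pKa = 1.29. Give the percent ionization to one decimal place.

Cl2CHCOOH ⇌ Cl2CHCOO- + H+; let x = [H+] at equilibrium.
Ka = 10^(−1.29) = 5.13 × 10^-2
Ka = x²/(C₀ − x); solving the quadratic gives x = 2.96 × 10^-1 M.
Fraction ionized = 2.96 × 10^-1 / 2 = 0.1480 → 14.8%

14.8%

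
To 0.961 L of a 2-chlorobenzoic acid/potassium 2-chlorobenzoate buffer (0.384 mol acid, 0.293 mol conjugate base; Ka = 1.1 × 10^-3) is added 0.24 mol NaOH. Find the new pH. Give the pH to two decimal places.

OH- converts ClC6H4COOH to ClC6H4COO-: ClC6H4COOH → 0.144 mol, ClC6H4COO- → 0.533 mol.
pKa = −log(1.1 × 10^-3) = 2.959
pH = pKa + log([A⁻]/[HA]) = 2.959 + log(0.533/0.144) = 2.959 +0.568

pH = 3.53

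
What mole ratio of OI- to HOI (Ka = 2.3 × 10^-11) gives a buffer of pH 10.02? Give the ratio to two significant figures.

pKa = -log(2.3 × 10^-11) = 10.638
pH = pKa + log(r) ⇒ log(r) = 10.02 − 10.638 = -0.618
r = [OI-]/[HOI] = 10^(-0.618) = 0.241

ratio = 0.24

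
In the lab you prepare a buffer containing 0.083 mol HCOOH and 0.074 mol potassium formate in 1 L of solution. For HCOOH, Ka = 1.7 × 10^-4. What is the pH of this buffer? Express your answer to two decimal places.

pH = 3.72

pKa = −log(1.7 × 10^-4) = 3.770
pH = pKa + log([A⁻]/[HA]) = 3.770 + log(0.074/0.083)
pH = 3.770 + (-0.050) = 3.72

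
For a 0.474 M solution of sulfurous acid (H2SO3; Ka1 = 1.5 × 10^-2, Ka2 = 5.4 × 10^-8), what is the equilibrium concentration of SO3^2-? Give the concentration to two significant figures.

5.4 × 10^-8 M

First ionization gives [H+] ≈ [HSO3-] = 7.72 × 10^-2 M.
Second step: Ka2 = [H+][SO3^2-]/[HSO3-] ≈ [SO3^2-] (since [H+] ≈ [HSO3-]).
So [SO3^2-] ≈ Ka2.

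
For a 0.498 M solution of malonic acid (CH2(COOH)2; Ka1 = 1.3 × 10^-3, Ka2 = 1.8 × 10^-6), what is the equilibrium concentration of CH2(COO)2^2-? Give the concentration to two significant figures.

1.8 × 10^-6 M

First ionization gives [H+] ≈ [CH2(COOH)COO-] = 2.48 × 10^-2 M.
Second step: Ka2 = [H+][CH2(COO)2^2-]/[CH2(COOH)COO-] ≈ [CH2(COO)2^2-] (since [H+] ≈ [CH2(COOH)COO-]).
So [CH2(COO)2^2-] ≈ Ka2.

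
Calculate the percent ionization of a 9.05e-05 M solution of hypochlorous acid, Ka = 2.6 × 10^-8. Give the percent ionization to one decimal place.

1.7%

HOCl ⇌ OCl- + H+; let x = [H+] at equilibrium.
x ≈ √(Ka·C₀) = √(2.6 × 10^-8 × 9.05e-05) = 1.53 × 10^-6 M
% ionization = x/C₀ × 100% = 1.53 × 10^-6/9.05e-05 × 100% = 1.7%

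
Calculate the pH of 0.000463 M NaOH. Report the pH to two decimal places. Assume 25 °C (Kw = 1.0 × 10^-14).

NaOH is a strong base; [OH-] = 0.000463 M.
pOH = -log(0.000463) = 3.33
pH = 14.00 - 3.33 = 10.67

pH = 10.67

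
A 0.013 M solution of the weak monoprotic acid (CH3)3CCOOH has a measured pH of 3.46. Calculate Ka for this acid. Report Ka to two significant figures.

[H+] = 10^(-3.46) = 3.47 × 10^-4 M
At equilibrium [HA] = 0.013 − 3.47 × 10^-4 = 1.27 × 10^-2 M
Ka = [H+][A-]/[HA] = (3.47 × 10^-4)² / 1.27 × 10^-2 = 9.5 × 10^-6

Ka = 9.5 × 10^-6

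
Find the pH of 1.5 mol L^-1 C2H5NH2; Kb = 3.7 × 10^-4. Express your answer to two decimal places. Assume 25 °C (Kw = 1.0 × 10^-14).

C2H5NH2 + H2O ⇌ C2H5NH3+ + OH-
Let x = [OH-] at equilibrium. Kb = x²/(1.5 − x).
Since Kb ≪ C₀, x ≈ √(Kb·C₀) = 2.36 × 10^-2 M.
Check: 1.6% ionized — well under 5%, approximation valid.
pOH = 1.63, so pH = 14.00 − pOH = 12.37

pH = 12.37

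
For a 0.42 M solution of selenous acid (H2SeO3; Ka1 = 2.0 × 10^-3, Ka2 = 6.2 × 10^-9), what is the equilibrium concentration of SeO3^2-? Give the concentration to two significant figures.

First ionization gives [H+] ≈ [HSeO3-] = 2.80 × 10^-2 M.
Second step: Ka2 = [H+][SeO3^2-]/[HSeO3-] ≈ [SeO3^2-] (since [H+] ≈ [HSeO3-]).
So [SeO3^2-] ≈ Ka2.

6.2 × 10^-9 M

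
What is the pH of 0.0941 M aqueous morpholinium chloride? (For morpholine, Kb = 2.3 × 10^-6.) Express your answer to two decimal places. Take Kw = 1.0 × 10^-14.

pH = 4.69

C4H8ONH2+ is the conjugate acid of the weak base C4H8ONH.
Ka = Kw/Kb = 1.0×10^-14 / 2.3 × 10^-6 = 4.35 × 10^-9
Let x = [H+] at equilibrium. Ka = x²/(0.0941 − x).
Neglecting x in the denominator: x = √(4.35 × 10^-9 × 0.0941) = 2.02 × 10^-5 M
Check: 0.022% ionized — well under 5%, approximation valid.
pH = −log[H+] = −log(2.02 × 10^-5) = 4.69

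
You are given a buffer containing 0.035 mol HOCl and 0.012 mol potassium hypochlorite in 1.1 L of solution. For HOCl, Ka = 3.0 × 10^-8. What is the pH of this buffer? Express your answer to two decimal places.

pKa = −log(3.0 × 10^-8) = 7.523
pH = pKa + log([A⁻]/[HA]) = 7.523 + log(0.012/0.035)
pH = 7.523 + (-0.465) = 7.06

pH = 7.06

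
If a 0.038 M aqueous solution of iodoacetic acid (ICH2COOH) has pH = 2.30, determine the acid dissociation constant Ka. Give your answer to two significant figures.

[H+] = 10^(-2.30) = 5.01 × 10^-3 M
At equilibrium [HA] = 0.038 − 5.01 × 10^-3 = 3.30 × 10^-2 M
Ka = [H+][A-]/[HA] = (5.01 × 10^-3)² / 3.30 × 10^-2 = 7.6 × 10^-4

Ka = 7.6 × 10^-4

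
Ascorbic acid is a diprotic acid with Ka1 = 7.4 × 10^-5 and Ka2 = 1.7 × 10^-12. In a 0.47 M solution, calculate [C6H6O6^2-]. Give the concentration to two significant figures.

First ionization gives [H+] ≈ [HC6H6O6-] = 5.90 × 10^-3 M.
Second step: Ka2 = [H+][C6H6O6^2-]/[HC6H6O6-] ≈ [C6H6O6^2-] (since [H+] ≈ [HC6H6O6-]).
So [C6H6O6^2-] ≈ Ka2.

1.7 × 10^-12 M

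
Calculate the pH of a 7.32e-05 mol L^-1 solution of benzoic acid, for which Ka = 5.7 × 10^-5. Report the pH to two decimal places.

pH = 4.38

C6H5COOH ⇌ C6H5COO- + H+
Ka = [H+]²/(7.32e-05 − [H+]) = 5.7 × 10^-5
[H+] is not negligible relative to C₀; solve [H+]² + 5.7e-05·[H+] − 4.17e-09 = 0.
[H+] = [−5.7e-05 + √(5.7e-05² + 1.67e-08)]/2 = 4.21 × 10^-5 M
pH = −log(4.21 × 10^-5) = 4.38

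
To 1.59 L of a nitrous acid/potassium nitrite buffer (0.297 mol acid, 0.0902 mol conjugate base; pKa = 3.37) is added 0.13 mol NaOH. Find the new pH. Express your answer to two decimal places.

After neutralization: n(HNO2) = 0.167 mol, n(NO2-) = 0.22 mol.
Henderson–Hasselbalch with mole ratio 0.22/0.167: pH = 3.37 + (+0.120)

pH = 3.49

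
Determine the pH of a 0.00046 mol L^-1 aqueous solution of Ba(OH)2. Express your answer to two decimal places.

pH = 10.96

Ba(OH)2 is a strong base (each formula unit releases 2 OH-); [OH-] = 0.00092 M.
pOH = -log(0.00092) = 3.04
pH = 14.00 - 3.04 = 10.96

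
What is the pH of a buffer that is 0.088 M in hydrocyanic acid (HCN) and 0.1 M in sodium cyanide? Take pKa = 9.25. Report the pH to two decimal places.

pH = 9.31

Using pH = pKa + log([base]/[acid]) with [base]/[acid] = 0.1/0.088:
pH = 9.25 + (+0.056) = 9.31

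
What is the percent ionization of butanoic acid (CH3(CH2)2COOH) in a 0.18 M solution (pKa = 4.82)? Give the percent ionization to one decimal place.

0.9%

CH3(CH2)2COOH ⇌ CH3(CH2)2COO- + H+; let x = [H+] at equilibrium.
Ka = 10^(−4.82) = 1.51 × 10^-5
x ≈ √(Ka·C₀) = √(1.51 × 10^-5 × 0.18) = 1.65 × 10^-3 M
% ionization = x/C₀ × 100% = 1.65 × 10^-3/0.18 × 100% = 0.9%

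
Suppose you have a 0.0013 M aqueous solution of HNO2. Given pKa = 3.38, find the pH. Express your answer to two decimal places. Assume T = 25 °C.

pH = 3.25

HNO2 ⇌ NO2- + H+
Ka = 10^(−3.38) = 4.17 × 10^-4
From the ICE table, Ka = x²/(0.0013 − x) = 4.17 × 10^-4.
Here C₀/Ka ≈ 3.12, so the small-x approximation fails. Use the quadratic:
x = [−0.000417 + √(0.000417² + 2.17e-06)]/2 = 5.57 × 10^-4 M
pH = −log[H+] = −log(5.57 × 10^-4) = 3.25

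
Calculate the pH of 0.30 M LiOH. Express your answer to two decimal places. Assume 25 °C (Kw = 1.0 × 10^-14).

LiOH is a strong base; [OH-] = 0.3 M.
pOH = -log(0.3) = 0.52
pH = 14.00 - 0.52 = 13.48

pH = 13.48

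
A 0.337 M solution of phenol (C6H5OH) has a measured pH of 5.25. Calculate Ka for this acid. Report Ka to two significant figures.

[H+] = 10^(-5.25) = 5.62 × 10^-6 M
At equilibrium [HA] = 0.337 − 5.62 × 10^-6 = 3.37 × 10^-1 M
Ka = [H+][A-]/[HA] = (5.62 × 10^-6)² / 3.37 × 10^-1 = 9.4 × 10^-11

Ka = 9.4 × 10^-11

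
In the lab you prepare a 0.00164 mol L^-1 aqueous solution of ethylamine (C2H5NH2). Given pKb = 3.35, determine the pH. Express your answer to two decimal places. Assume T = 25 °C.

pH = 10.82

C2H5NH2 + H2O ⇌ C2H5NH3+ + OH-
Kb = 10^(−3.35) = 4.47 × 10^-4
Kb = x²/(0.00164 − x) = 4.47 × 10^-4
x is not negligible relative to C₀; solve x² + 0.000447·x − 7.33e-07 = 0.
x = (−Kb + √(Kb² + 4·Kb·C₀))/2 = 6.61 × 10^-4 M
pOH = 3.18, so pH = 14.00 − pOH = 10.82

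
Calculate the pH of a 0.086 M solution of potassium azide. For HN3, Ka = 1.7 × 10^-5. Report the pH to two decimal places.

N3- is the conjugate base of the weak acid HN3.
Kb = Kw/Ka = 1.0×10^-14 / 1.7 × 10^-5 = 5.88 × 10^-10
Kb = [OH-]²/(0.086 − [OH-]) = 5.88 × 10^-10
Since Kb ≪ C₀, [OH-] ≈ √(Kb·C₀) = 7.11 × 10^-6 M.
pOH = 5.15, so pH = 14.00 − pOH = 8.85

pH = 8.85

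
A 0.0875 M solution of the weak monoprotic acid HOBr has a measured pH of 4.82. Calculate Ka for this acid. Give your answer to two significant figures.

Ka = 2.6 × 10^-9

[H+] = 10^(-4.82) = 1.51 × 10^-5 M
At equilibrium [HA] = 0.0875 − 1.51 × 10^-5 = 8.75 × 10^-2 M
Ka = [H+][A-]/[HA] = (1.51 × 10^-5)² / 8.75 × 10^-2 = 2.6 × 10^-9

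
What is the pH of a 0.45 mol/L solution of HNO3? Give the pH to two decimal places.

HNO3 is a strong acid and dissociates completely, so [H+] = 0.45 M.
pH = -log(0.45) = 0.35

pH = 0.35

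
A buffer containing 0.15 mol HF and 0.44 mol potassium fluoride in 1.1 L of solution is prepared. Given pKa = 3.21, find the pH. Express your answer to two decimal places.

pH = 3.68

Henderson–Hasselbalch: pH = pKa + log([F-]/[HF]) = 3.21 + log(0.44/0.15)
pH = 3.21 + (+0.467) = 3.68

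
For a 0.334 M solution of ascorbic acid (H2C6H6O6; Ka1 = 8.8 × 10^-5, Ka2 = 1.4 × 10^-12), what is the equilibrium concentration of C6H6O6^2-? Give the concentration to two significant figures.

First ionization gives [H+] ≈ [HC6H6O6-] = 5.42 × 10^-3 M.
Second step: Ka2 = [H+][C6H6O6^2-]/[HC6H6O6-] ≈ [C6H6O6^2-] (since [H+] ≈ [HC6H6O6-]).
So [C6H6O6^2-] ≈ Ka2.

1.4 × 10^-12 M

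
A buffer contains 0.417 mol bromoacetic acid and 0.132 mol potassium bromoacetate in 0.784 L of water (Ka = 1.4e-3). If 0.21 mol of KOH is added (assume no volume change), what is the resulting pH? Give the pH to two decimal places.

OH- converts BrCH2COOH to BrCH2COO-: BrCH2COOH → 0.207 mol, BrCH2COO- → 0.342 mol.
pKa = −log(1.4 × 10^-3) = 2.854
pH = pKa + log(n_BrCH2COO-/n_BrCH2COOH) = 2.854 + log(0.342/0.207) = 2.854 + (+0.218)

pH = 3.07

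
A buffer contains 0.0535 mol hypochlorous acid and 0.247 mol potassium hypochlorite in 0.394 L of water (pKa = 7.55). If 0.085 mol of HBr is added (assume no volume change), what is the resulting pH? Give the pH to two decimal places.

pH = 7.62

After neutralization: n(HOCl) = 0.139 mol, n(OCl-) = 0.162 mol.
pH = pKa + log([A⁻]/[HA]) = 7.55 + log(0.162/0.139) = 7.55 +0.067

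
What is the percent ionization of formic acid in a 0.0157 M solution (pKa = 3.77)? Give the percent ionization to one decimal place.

9.9%

HCOOH ⇌ HCOO- + H+; let x = [H+] at equilibrium.
Ka = 10^(−3.77) = 1.70 × 10^-4
Solve x² + 0.00017x − 2.67e-06 = 0 → x = 1.55 × 10^-3 M
% ionization = x/C₀ × 100% = 1.55 × 10^-3/0.0157 × 100% = 9.9%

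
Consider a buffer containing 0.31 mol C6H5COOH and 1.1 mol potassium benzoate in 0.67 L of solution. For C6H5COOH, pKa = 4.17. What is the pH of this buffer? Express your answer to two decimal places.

pH = 4.72

pH = pKa + log([A⁻]/[HA]) = 4.17 + log(1.1/0.31)
pH = 4.17 + (+0.550) = 4.72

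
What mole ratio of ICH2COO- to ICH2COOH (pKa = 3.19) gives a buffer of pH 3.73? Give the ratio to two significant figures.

ratio = 3.5

pH = pKa + log(r) ⇒ log(r) = 3.73 − 3.19 = +0.54
r = [ICH2COO-]/[ICH2COOH] = 10^(+0.54) = 3.47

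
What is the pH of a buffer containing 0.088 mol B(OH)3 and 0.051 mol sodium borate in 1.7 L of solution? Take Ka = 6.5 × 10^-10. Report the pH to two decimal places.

pKa = −log(6.5 × 10^-10) = 9.187
pH = pKa + log([A⁻]/[HA]) = 9.187 + log(0.051/0.088)
pH = 9.187 + (-0.237) = 8.95

pH = 8.95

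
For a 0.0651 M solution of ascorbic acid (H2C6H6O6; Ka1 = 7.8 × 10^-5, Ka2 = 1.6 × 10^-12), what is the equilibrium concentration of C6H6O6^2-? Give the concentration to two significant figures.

1.6 × 10^-12 M

First ionization gives [H+] ≈ [HC6H6O6-] = 2.25 × 10^-3 M.
Second step: Ka2 = [H+][C6H6O6^2-]/[HC6H6O6-] ≈ [C6H6O6^2-] (since [H+] ≈ [HC6H6O6-]).
So [C6H6O6^2-] ≈ Ka2.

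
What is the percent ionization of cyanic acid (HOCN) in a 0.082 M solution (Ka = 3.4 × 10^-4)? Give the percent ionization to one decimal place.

HOCN ⇌ OCN- + H+; let x = [H+] at equilibrium.
Solve x² + 0.00034x − 2.79e-05 = 0 → x = 5.11 × 10^-3 M
Fraction ionized = 5.11 × 10^-3 / 0.082 = 0.0623 → 6.2%

6.2%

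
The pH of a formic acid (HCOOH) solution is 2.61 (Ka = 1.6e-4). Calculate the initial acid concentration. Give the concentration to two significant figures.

[H+] = 10^(-2.61) = 2.45 × 10^-3 M = x
Ka = x²/(C₀ − x) ⇒ C₀ = x + x²/Ka
C₀ = 2.45 × 10^-3 + (2.45 × 10^-3)²/(1.6 × 10^-4) = 4.00 × 10^-2 M

C₀ = 4.0 × 10^-2 M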